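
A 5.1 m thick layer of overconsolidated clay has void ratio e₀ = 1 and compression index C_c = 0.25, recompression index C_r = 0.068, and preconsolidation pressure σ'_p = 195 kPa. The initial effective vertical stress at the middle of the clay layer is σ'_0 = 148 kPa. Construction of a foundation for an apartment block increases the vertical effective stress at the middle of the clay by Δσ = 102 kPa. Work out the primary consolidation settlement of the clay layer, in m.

S_c ≈ 0.0896 m

Final effective stress: σ'_f = 148 + 102 = 250 kPa.
σ'_f = 250 > σ'_p = 195 kPa, so the stress path crosses the preconsolidation pressure — recompression up to σ'_p, then virgin compression beyond:
S_c = H/(1+e₀)·[C_r·log₁₀(σ'_p/σ'_0) + C_c·log₁₀(σ'_f/σ'_p)]
    = 5.1/2 × [0.068×log₁₀(195/148) + 0.25×log₁₀(250/195)]
    = 2.55 × [0.0081446 + 0.026976] = 0.08956 m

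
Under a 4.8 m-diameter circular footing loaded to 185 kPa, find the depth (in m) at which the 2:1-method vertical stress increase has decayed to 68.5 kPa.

2:1 spreading — at depth z the loaded area has grown by z in each plan dimension:
qD²/(D+z)² = Δσ_z ⇒ z = D(√(q/Δσ_z) − 1) = 4.8×(√(185/68.5) − 1) = 3.088 m

z ≈ 3.09 m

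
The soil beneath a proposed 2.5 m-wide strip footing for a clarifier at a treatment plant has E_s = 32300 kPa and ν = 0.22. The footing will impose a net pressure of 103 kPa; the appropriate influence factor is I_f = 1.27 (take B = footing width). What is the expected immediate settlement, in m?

S_e ≈ 0.00963 m

Immediate (elastic) settlement: S_e = q·B·(1−ν²)/E_s · I_f.
S_e = 103 × 2.5 × (1 − 0.22²) / 32300 × 1.27
    = 103 × 2.5 × 0.9516 / 32300 × 1.27
    = 0.009635 m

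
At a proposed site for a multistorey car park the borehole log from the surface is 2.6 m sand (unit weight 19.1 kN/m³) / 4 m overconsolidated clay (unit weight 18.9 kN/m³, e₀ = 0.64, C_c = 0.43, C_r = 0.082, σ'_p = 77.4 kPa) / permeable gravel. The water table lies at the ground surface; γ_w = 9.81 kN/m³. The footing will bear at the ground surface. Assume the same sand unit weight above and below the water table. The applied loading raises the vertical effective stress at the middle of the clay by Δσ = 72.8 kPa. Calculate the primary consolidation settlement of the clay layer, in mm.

S_c ≈ 233 mm

Mid-depth of clay below the ground surface: z = 2.6 + 4/2 = 4.6 m.
Total vertical stress at mid-clay: σ_v = 19.1×2.6 + 18.9×2 = 87.46 kPa.
Pore pressure: u = 9.81×(4.6 − 0) = 45.126 kPa.
Initial effective stress: σ'_0 = σ_v − u = 87.46 − 45.126 = 42.334 kPa.
Final effective stress: σ'_f = 42.334 + 72.8 = 115.13 kPa.
σ'_f = 115.13 > σ'_p = 77.4 kPa, so the stress path crosses the preconsolidation pressure — recompression up to σ'_p, then virgin compression beyond:
S_c = H/(1+e₀)·[C_r·log₁₀(σ'_p/σ'_0) + C_c·log₁₀(σ'_f/σ'_p)]
    = 4/1.64 × [0.082×log₁₀(77.4/42.334) + 0.43×log₁₀(115.13/77.4)]
    = 2.439 × [0.021488 + 0.074152] = 0.2333 m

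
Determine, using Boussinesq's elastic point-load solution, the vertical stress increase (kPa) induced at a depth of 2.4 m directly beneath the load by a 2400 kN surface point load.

Δσ_z ≈ 199 kPa

Boussinesq vertical stress below a point load on an elastic half-space:
Δσ_z = 3P/(2πz²) · [1 + (r/z)²]^(−5/2)
r/z = 0/2.4 = 0; [1+(r/z)²]^(−5/2) = 1.
Δσ_z = 3×2400/(2π×2.4²) × 1 = 198.94 × 1 = 198.9 kPa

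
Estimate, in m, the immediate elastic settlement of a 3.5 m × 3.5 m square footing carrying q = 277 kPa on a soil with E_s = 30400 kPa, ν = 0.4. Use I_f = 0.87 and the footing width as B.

Immediate (elastic) settlement: S_e = q·B·(1−ν²)/E_s · I_f.
S_e = 277 × 3.5 × (1 − 0.4²) / 30400 × 0.87
    = 277 × 3.5 × 0.84 / 30400 × 0.87
    = 0.02331 m

S_e ≈ 0.0233 m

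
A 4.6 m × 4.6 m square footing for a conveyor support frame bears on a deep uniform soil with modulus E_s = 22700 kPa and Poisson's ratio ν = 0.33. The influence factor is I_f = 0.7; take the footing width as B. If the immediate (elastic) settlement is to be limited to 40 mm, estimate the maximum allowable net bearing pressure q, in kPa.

S_e = q·B·(1−ν²)/E_s · I_f  ⇒  q = S_e·E_s / (B·(1−ν²)·I_f).
q = 0.04 × 22700 / (4.6 × 0.8911 × 0.7) = 316.4 kPa

q ≈ 316 kPa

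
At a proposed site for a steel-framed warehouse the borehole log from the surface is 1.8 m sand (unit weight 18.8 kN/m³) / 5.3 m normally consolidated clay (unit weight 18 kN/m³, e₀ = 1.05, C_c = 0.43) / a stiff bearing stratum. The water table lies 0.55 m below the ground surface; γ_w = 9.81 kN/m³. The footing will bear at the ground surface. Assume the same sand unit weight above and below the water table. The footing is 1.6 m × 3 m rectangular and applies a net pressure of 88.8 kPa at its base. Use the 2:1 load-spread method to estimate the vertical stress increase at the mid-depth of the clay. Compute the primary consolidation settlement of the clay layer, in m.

Mid-depth of clay below the ground surface: z = 1.8 + 5.3/2 = 4.45 m.
Total vertical stress at mid-clay: σ_v = 18.8×1.8 + 18×2.65 = 81.54 kPa.
Pore pressure: u = 9.81×(4.45 − 0.55) = 38.259 kPa.
Initial effective stress: σ'_0 = σ_v − u = 81.54 − 38.259 = 43.281 kPa.
Stress increase at mid-clay by the 2:1 spreading method:
Δσ = qBL/((B+z)(L+z)) = 88.8×1.6×3/((1.6+4.45)(3+4.45)) = 9.4568 kPa
Final effective stress: σ'_f = σ'_0 + Δσ = 43.281 + 9.4568 = 52.738 kPa.
Normally consolidated clay, so the full stress increment lies on the virgin compression line:
S_c = C_c·H/(1+e₀)·log₁₀(σ'_f/σ'_0) = 0.43×5.3/(1+1.05)×log₁₀(52.738/43.281)
    = 1.1117 × 0.085826 = 0.09541 m

S_c ≈ 0.0954 m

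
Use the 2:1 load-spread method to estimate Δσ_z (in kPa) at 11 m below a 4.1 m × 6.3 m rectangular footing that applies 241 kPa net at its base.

Δσ_z ≈ 23.8 kPa

By the 2:1 method the load spreads at 1 horizontal : 2 vertical, so at depth z the loaded area has grown by z in each plan dimension:
Δσ = qBL/((B+z)(L+z)) = 241×4.1×6.3/((4.1+11)(6.3+11)) = 23.83 kPa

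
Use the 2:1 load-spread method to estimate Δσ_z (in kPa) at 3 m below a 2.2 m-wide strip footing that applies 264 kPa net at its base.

By the 2:1 method the load spreads at 1 horizontal : 2 vertical, so at depth z the loaded area has grown by z in each plan dimension:
Δσ = qB/(B+z) = 264×2.2/(2.2+3) = 111.69 kPa

Δσ_z ≈ 112 kPa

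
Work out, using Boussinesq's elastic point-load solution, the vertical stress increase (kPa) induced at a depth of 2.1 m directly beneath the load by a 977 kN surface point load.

Δσ_z ≈ 106 kPa

Boussinesq vertical stress below a point load on an elastic half-space:
Δσ_z = 3P/(2πz²) · [1 + (r/z)²]^(−5/2)
r/z = 0/2.1 = 0; [1+(r/z)²]^(−5/2) = 1.
Δσ_z = 3×977/(2π×2.1²) × 1 = 105.78 × 1 = 105.8 kPa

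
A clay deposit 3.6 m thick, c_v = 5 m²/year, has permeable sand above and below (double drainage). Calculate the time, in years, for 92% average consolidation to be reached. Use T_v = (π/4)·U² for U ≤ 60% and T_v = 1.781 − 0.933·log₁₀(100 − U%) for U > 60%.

Drainage path length: H_d = H/2 = 1.8 m (double drainage).
U > 60%: T_v = 1.781 − 0.933·log₁₀(100 − 92) = 0.93842.
t = T_v·H_d²/c_v = 0.93842×1.8²/5 = 0.6081 years.

t ≈ 0.608 years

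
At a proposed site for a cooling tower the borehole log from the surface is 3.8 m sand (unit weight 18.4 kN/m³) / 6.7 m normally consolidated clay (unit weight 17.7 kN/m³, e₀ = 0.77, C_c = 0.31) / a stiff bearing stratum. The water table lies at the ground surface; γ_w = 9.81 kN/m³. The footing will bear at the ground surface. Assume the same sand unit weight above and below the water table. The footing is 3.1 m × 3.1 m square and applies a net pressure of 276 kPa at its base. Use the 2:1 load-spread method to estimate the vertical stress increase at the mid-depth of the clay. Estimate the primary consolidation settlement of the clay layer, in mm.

S_c ≈ 181 mm

Mid-depth of clay below the ground surface: z = 3.8 + 6.7/2 = 7.15 m.
Total vertical stress at mid-clay: σ_v = 18.4×3.8 + 17.7×3.35 = 129.21 kPa.
Pore pressure: u = 9.81×(7.15 − 0) = 70.142 kPa.
Initial effective stress: σ'_0 = σ_v − u = 129.21 − 70.142 = 59.068 kPa.
Stress increase at mid-clay by the 2:1 spreading method:
Δσ = qBL/((B+z)(L+z)) = 276×3.1×3.1/((3.1+7.15)(3.1+7.15)) = 25.246 kPa
Final effective stress: σ'_f = σ'_0 + Δσ = 59.068 + 25.246 = 84.314 kPa.
Normally consolidated clay, so the full stress increment lies on the virgin compression line:
S_c = C_c·H/(1+e₀)·log₁₀(σ'_f/σ'_0) = 0.31×6.7/(1+0.77)×log₁₀(84.314/59.068)
    = 1.1734 × 0.15455 = 0.1813 m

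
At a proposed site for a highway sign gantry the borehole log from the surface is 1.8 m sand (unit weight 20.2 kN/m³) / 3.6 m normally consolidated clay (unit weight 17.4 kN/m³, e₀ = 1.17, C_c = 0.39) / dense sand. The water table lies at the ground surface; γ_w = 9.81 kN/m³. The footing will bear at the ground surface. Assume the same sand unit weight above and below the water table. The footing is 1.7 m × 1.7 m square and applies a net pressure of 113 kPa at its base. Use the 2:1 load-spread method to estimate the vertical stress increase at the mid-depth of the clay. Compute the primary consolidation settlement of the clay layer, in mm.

S_c ≈ 86.2 mm

Mid-depth of clay below the ground surface: z = 1.8 + 3.6/2 = 3.6 m.
Total vertical stress at mid-clay: σ_v = 20.2×1.8 + 17.4×1.8 = 67.68 kPa.
Pore pressure: u = 9.81×(3.6 − 0) = 35.316 kPa.
Initial effective stress: σ'_0 = σ_v − u = 67.68 − 35.316 = 32.364 kPa.
Stress increase at mid-clay by the 2:1 spreading method:
Δσ = qBL/((B+z)(L+z)) = 113×1.7×1.7/((1.7+3.6)(1.7+3.6)) = 11.626 kPa
Final effective stress: σ'_f = σ'_0 + Δσ = 32.364 + 11.626 = 43.99 kPa.
Normally consolidated clay, so the full stress increment lies on the virgin compression line:
S_c = C_c·H/(1+e₀)·log₁₀(σ'_f/σ'_0) = 0.39×3.6/(1+1.17)×log₁₀(43.99/32.364)
    = 0.647 × 0.13329 = 0.08624 m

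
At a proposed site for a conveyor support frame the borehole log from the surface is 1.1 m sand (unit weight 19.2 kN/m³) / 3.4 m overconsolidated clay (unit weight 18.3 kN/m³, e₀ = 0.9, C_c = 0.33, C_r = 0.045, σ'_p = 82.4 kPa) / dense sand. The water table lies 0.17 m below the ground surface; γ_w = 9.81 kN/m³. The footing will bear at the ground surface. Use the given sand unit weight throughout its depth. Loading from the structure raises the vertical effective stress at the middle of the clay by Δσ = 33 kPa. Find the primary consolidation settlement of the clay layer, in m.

S_c ≈ 0.0283 m

Mid-depth of clay below the ground surface: z = 1.1 + 3.4/2 = 2.8 m.
Total vertical stress at mid-clay: σ_v = 19.2×1.1 + 18.3×1.7 = 52.23 kPa.
Pore pressure: u = 9.81×(2.8 − 0.17) = 25.8 kPa.
Initial effective stress: σ'_0 = σ_v − u = 52.23 − 25.8 = 26.43 kPa.
Final effective stress: σ'_f = 26.43 + 33 = 59.43 kPa.
σ'_f = 59.43 ≤ σ'_p = 82.4 kPa, so the clay remains overconsolidated and only the recompression index applies:
S_c = C_r·H/(1+e₀)·log₁₀(σ'_f/σ'_0) = 0.045×3.4/1.9×log₁₀(59.43/26.43)
    = 0.080528 × 0.35191 = 0.02834 m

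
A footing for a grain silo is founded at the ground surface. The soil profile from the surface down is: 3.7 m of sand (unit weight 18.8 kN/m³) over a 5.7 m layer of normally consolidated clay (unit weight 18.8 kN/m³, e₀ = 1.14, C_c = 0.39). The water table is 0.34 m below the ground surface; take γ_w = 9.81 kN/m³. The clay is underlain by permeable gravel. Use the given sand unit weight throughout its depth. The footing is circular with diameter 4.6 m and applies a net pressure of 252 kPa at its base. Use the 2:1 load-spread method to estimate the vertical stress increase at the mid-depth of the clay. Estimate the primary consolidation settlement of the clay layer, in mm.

Mid-depth of clay below the ground surface: z = 3.7 + 5.7/2 = 6.55 m.
Total vertical stress at mid-clay: σ_v = 18.8×3.7 + 18.8×2.85 = 123.14 kPa.
Pore pressure: u = 9.81×(6.55 − 0.34) = 60.92 kPa.
Initial effective stress: σ'_0 = σ_v − u = 123.14 − 60.92 = 62.22 kPa.
Stress increase at mid-clay by the 2:1 spreading method:
Δσ ≈ qD²/(D+z)² = 252×4.6²/(4.6+6.55)² = 42.891 kPa
Final effective stress: σ'_f = σ'_0 + Δσ = 62.22 + 42.891 = 105.11 kPa.
Normally consolidated clay, so the full stress increment lies on the virgin compression line:
S_c = C_c·H/(1+e₀)·log₁₀(σ'_f/σ'_0) = 0.39×5.7/(1+1.14)×log₁₀(105.11/62.22)
    = 1.0388 × 0.22771 = 0.2365 m

S_c ≈ 237 mm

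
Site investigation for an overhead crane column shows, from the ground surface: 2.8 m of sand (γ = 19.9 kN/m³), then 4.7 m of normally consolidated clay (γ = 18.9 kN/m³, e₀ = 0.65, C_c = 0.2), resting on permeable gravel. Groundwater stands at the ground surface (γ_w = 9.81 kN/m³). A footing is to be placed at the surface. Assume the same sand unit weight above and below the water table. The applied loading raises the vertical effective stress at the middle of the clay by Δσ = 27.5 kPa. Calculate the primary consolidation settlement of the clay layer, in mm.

Mid-depth of clay below the ground surface: z = 2.8 + 4.7/2 = 5.15 m.
Total vertical stress at mid-clay: σ_v = 19.9×2.8 + 18.9×2.35 = 100.13 kPa.
Pore pressure: u = 9.81×(5.15 − 0) = 50.522 kPa.
Initial effective stress: σ'_0 = σ_v − u = 100.13 − 50.522 = 49.608 kPa.
Final effective stress: σ'_f = σ'_0 + Δσ = 49.608 + 27.5 = 77.108 kPa.
Normally consolidated clay, so the full stress increment lies on the virgin compression line:
S_c = C_c·H/(1+e₀)·log₁₀(σ'_f/σ'_0) = 0.2×4.7/(1+0.65)×log₁₀(77.108/49.608)
    = 0.5697 × 0.19155 = 0.1091 m

S_c ≈ 109 mm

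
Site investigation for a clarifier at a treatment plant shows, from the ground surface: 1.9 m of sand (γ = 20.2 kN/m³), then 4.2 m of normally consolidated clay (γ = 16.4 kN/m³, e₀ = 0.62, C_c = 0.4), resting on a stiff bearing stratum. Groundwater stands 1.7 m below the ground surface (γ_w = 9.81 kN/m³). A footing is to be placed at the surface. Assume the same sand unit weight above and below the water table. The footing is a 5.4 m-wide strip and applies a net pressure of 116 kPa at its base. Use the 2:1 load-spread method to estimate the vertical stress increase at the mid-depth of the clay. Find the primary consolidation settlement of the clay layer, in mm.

S_c ≈ 380 mm

Mid-depth of clay below the ground surface: z = 1.9 + 4.2/2 = 4 m.
Total vertical stress at mid-clay: σ_v = 20.2×1.9 + 16.4×2.1 = 72.82 kPa.
Pore pressure: u = 9.81×(4 − 1.7) = 22.563 kPa.
Initial effective stress: σ'_0 = σ_v − u = 72.82 − 22.563 = 50.257 kPa.
Stress increase at mid-clay by the 2:1 spreading method:
Δσ = qB/(B+z) = 116×5.4/(5.4+4) = 66.638 kPa
Final effective stress: σ'_f = σ'_0 + Δσ = 50.257 + 66.638 = 116.9 kPa.
Normally consolidated clay, so the full stress increment lies on the virgin compression line:
S_c = C_c·H/(1+e₀)·log₁₀(σ'_f/σ'_0) = 0.4×4.2/(1+0.62)×log₁₀(116.9/50.257)
    = 1.037 × 0.36662 = 0.3802 m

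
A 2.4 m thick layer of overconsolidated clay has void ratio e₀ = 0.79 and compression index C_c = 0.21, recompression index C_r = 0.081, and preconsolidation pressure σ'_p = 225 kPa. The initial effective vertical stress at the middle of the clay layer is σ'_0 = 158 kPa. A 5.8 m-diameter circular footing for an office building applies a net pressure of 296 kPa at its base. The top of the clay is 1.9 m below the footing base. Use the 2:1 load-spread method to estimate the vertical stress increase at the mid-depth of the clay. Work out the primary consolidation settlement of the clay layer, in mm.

S_c ≈ 45 mm

Mid-depth of clay below the footing base: z = 1.9 + 2.4/2 = 3.1 m.
Stress increase at mid-clay by the 2:1 spreading method:
Δσ ≈ qD²/(D+z)² = 296×5.8²/(5.8+3.1)² = 125.71 kPa
Final effective stress: σ'_f = 158 + 125.71 = 283.71 kPa.
σ'_f = 283.71 > σ'_p = 225 kPa, so the stress path crosses the preconsolidation pressure — recompression up to σ'_p, then virgin compression beyond:
S_c = H/(1+e₀)·[C_r·log₁₀(σ'_p/σ'_0) + C_c·log₁₀(σ'_f/σ'_p)]
    = 2.4/1.79 × [0.081×log₁₀(225/158) + 0.21×log₁₀(283.71/225)]
    = 1.3408 × [0.012436 + 0.021145] = 0.04503 m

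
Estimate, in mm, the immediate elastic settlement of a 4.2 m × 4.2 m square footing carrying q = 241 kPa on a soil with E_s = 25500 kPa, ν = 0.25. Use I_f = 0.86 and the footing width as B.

S_e ≈ 32 mm

Immediate (elastic) settlement: S_e = q·B·(1−ν²)/E_s · I_f.
S_e = 241 × 4.2 × (1 − 0.25²) / 25500 × 0.86
    = 241 × 4.2 × 0.9375 / 25500 × 0.86
    = 0.032 m = 32 mm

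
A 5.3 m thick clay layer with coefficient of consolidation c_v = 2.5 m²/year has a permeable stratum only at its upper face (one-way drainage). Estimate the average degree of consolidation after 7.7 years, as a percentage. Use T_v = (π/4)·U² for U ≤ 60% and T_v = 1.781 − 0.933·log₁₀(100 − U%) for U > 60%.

Drainage path length: H_d = H = 5.3 m (single drainage).
T_v = c_v·t/H_d² = 2.5×7.7/5.3² = 0.6853.
T_v = 0.6853 corresponds to the U > 60% branch:
U = 1 − 10^((1.781 − T_v)/0.933)/100 = 0.8506

U ≈ 85.1 %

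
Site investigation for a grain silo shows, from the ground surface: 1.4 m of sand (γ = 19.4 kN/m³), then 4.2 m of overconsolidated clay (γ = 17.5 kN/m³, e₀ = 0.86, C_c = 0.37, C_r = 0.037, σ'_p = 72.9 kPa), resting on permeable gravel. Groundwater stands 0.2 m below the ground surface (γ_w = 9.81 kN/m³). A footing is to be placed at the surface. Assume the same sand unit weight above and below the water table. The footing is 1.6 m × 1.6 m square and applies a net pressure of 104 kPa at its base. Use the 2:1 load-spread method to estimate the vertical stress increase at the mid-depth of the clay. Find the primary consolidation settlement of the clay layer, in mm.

Mid-depth of clay below the ground surface: z = 1.4 + 4.2/2 = 3.5 m.
Total vertical stress at mid-clay: σ_v = 19.4×1.4 + 17.5×2.1 = 63.91 kPa.
Pore pressure: u = 9.81×(3.5 − 0.2) = 32.373 kPa.
Initial effective stress: σ'_0 = σ_v − u = 63.91 − 32.373 = 31.537 kPa.
Stress increase at mid-clay by the 2:1 spreading method:
Δσ = qBL/((B+z)(L+z)) = 104×1.6×1.6/((1.6+3.5)(1.6+3.5)) = 10.236 kPa
Final effective stress: σ'_f = 31.537 + 10.236 = 41.773 kPa.
σ'_f = 41.773 ≤ σ'_p = 72.9 kPa, so the clay remains overconsolidated and only the recompression index applies:
S_c = C_r·H/(1+e₀)·log₁₀(σ'_f/σ'_0) = 0.037×4.2/1.86×log₁₀(41.773/31.537)
    = 0.08355 × 0.12208 = 0.0102 m

S_c ≈ 10.2 mm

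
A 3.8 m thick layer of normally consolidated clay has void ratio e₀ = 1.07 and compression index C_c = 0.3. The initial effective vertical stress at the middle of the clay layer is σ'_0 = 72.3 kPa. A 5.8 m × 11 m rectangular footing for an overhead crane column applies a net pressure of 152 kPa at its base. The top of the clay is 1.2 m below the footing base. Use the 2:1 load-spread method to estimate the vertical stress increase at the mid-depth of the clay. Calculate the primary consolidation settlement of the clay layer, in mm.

S_c ≈ 174 mm

Mid-depth of clay below the footing base: z = 1.2 + 3.8/2 = 3.1 m.
Stress increase at mid-clay by the 2:1 spreading method:
Δσ = qBL/((B+z)(L+z)) = 152×5.8×11/((5.8+3.1)(11+3.1)) = 77.278 kPa
Final effective stress: σ'_f = σ'_0 + Δσ = 72.3 + 77.278 = 149.58 kPa.
Normally consolidated clay, so the full stress increment lies on the virgin compression line:
S_c = C_c·H/(1+e₀)·log₁₀(σ'_f/σ'_0) = 0.3×3.8/(1+1.07)×log₁₀(149.58/72.3)
    = 0.55072 × 0.31574 = 0.1739 m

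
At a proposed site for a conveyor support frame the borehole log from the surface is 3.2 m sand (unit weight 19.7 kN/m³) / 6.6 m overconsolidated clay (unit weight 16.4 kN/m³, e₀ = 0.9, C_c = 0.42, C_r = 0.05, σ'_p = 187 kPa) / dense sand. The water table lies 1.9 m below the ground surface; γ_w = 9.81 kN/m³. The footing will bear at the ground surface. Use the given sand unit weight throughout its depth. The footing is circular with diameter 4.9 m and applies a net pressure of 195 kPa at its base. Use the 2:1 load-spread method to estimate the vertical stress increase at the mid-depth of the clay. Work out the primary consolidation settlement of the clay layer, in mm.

S_c ≈ 30.6 mm

Mid-depth of clay below the ground surface: z = 3.2 + 6.6/2 = 6.5 m.
Total vertical stress at mid-clay: σ_v = 19.7×3.2 + 16.4×3.3 = 117.16 kPa.
Pore pressure: u = 9.81×(6.5 − 1.9) = 45.126 kPa.
Initial effective stress: σ'_0 = σ_v − u = 117.16 − 45.126 = 72.034 kPa.
Stress increase at mid-clay by the 2:1 spreading method:
Δσ ≈ qD²/(D+z)² = 195×4.9²/(4.9+6.5)² = 36.026 kPa
Final effective stress: σ'_f = 72.034 + 36.026 = 108.06 kPa.
σ'_f = 108.06 ≤ σ'_p = 187 kPa, so the clay remains overconsolidated and only the recompression index applies:
S_c = C_r·H/(1+e₀)·log₁₀(σ'_f/σ'_0) = 0.05×6.6/1.9×log₁₀(108.06/72.034)
    = 0.17369 × 0.17613 = 0.03059 m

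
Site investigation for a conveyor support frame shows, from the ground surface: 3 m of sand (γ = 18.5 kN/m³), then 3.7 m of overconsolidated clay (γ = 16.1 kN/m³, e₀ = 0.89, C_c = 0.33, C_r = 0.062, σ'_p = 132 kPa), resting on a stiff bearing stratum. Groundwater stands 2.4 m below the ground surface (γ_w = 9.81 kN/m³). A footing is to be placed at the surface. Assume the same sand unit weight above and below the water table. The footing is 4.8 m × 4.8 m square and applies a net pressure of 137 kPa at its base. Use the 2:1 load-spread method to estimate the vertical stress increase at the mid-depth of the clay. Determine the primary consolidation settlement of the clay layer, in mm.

S_c ≈ 23.2 mm

Mid-depth of clay below the ground surface: z = 3 + 3.7/2 = 4.85 m.
Total vertical stress at mid-clay: σ_v = 18.5×3 + 16.1×1.85 = 85.285 kPa.
Pore pressure: u = 9.81×(4.85 − 2.4) = 24.035 kPa.
Initial effective stress: σ'_0 = σ_v − u = 85.285 − 24.035 = 61.25 kPa.
Stress increase at mid-clay by the 2:1 spreading method:
Δσ = qBL/((B+z)(L+z)) = 137×4.8×4.8/((4.8+4.85)(4.8+4.85)) = 33.896 kPa
Final effective stress: σ'_f = 61.25 + 33.896 = 95.146 kPa.
σ'_f = 95.146 ≤ σ'_p = 132 kPa, so the clay remains overconsolidated and only the recompression index applies:
S_c = C_r·H/(1+e₀)·log₁₀(σ'_f/σ'_0) = 0.062×3.7/1.89×log₁₀(95.146/61.25)
    = 0.12138 × 0.19128 = 0.02322 m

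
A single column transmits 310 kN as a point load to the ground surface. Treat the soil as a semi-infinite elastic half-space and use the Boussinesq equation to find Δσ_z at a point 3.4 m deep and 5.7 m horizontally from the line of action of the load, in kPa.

Boussinesq vertical stress below a point load on an elastic half-space:
Δσ_z = 3P/(2πz²) · [1 + (r/z)²]^(−5/2)
r/z = 5.7/3.4 = 1.6765; [1+(r/z)²]^(−5/2) = 0.03528.
Δσ_z = 3×310/(2π×3.4²) × 0.03528 = 12.804 × 0.03528 = 0.4517 kPa

Δσ_z ≈ 0.452 kPa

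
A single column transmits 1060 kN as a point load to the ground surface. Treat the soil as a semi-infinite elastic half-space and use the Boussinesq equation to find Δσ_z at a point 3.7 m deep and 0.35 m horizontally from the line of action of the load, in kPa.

Δσ_z ≈ 36.2 kPa

Boussinesq vertical stress below a point load on an elastic half-space:
Δσ_z = 3P/(2πz²) · [1 + (r/z)²]^(−5/2)
r/z = 0.35/3.7 = 0.094595; [1+(r/z)²]^(−5/2) = 0.97798.
Δσ_z = 3×1060/(2π×3.7²) × 0.97798 = 36.97 × 0.97798 = 36.16 kPa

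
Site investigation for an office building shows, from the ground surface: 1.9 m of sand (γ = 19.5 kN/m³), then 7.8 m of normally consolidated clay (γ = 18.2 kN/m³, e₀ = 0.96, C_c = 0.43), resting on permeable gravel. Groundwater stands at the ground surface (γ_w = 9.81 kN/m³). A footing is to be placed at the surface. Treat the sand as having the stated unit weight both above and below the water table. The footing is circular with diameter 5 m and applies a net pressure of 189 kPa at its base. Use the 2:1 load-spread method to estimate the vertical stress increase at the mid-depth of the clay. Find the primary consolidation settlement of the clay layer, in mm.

Mid-depth of clay below the ground surface: z = 1.9 + 7.8/2 = 5.8 m.
Total vertical stress at mid-clay: σ_v = 19.5×1.9 + 18.2×3.9 = 108.03 kPa.
Pore pressure: u = 9.81×(5.8 − 0) = 56.898 kPa.
Initial effective stress: σ'_0 = σ_v − u = 108.03 − 56.898 = 51.132 kPa.
Stress increase at mid-clay by the 2:1 spreading method:
Δσ ≈ qD²/(D+z)² = 189×5²/(5+5.8)² = 40.509 kPa
Final effective stress: σ'_f = σ'_0 + Δσ = 51.132 + 40.509 = 91.641 kPa.
Normally consolidated clay, so the full stress increment lies on the virgin compression line:
S_c = C_c·H/(1+e₀)·log₁₀(σ'_f/σ'_0) = 0.43×7.8/(1+0.96)×log₁₀(91.641/51.132)
    = 1.7112 × 0.2534 = 0.4336 m

S_c ≈ 434 mm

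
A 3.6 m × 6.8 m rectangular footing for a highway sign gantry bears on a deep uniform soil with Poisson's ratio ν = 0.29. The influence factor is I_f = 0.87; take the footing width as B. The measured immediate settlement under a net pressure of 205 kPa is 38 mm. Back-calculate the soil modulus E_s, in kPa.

S_e = q·B·(1−ν²)/E_s · I_f  ⇒  E_s = q·B·(1−ν²)·I_f / S_e.
E_s = 205 × 3.6 × 0.9159 × 0.87 / 0.038 = 15480 kPa

E_s ≈ 15500 kPa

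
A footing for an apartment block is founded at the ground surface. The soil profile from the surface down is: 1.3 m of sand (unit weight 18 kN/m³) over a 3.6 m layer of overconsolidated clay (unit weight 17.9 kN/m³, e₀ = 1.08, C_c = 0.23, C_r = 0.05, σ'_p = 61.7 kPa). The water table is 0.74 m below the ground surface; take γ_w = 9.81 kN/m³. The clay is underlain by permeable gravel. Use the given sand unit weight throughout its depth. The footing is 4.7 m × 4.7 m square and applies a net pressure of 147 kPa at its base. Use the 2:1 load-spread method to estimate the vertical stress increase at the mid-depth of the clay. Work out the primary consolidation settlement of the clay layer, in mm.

S_c ≈ 81.2 mm

Mid-depth of clay below the ground surface: z = 1.3 + 3.6/2 = 3.1 m.
Total vertical stress at mid-clay: σ_v = 18×1.3 + 17.9×1.8 = 55.62 kPa.
Pore pressure: u = 9.81×(3.1 − 0.74) = 23.152 kPa.
Initial effective stress: σ'_0 = σ_v − u = 55.62 − 23.152 = 32.468 kPa.
Stress increase at mid-clay by the 2:1 spreading method:
Δσ = qBL/((B+z)(L+z)) = 147×4.7×4.7/((4.7+3.1)(4.7+3.1)) = 53.373 kPa
Final effective stress: σ'_f = 32.468 + 53.373 = 85.841 kPa.
σ'_f = 85.841 > σ'_p = 61.7 kPa, so the stress path crosses the preconsolidation pressure — recompression up to σ'_p, then virgin compression beyond:
S_c = H/(1+e₀)·[C_r·log₁₀(σ'_p/σ'_0) + C_c·log₁₀(σ'_f/σ'_p)]
    = 3.6/2.08 × [0.05×log₁₀(61.7/32.468) + 0.23×log₁₀(85.841/61.7)]
    = 1.7308 × [0.013941 + 0.032984] = 0.08122 m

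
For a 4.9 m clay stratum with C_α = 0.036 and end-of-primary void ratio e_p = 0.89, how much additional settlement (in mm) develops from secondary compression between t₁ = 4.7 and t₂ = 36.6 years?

S_s ≈ 83.2 mm

Secondary compression: S_s = C_α·H/(1+e_p)·log₁₀(t₂/t₁)
S_s = 0.036×4.9/(1+0.89)×log₁₀(36.6/4.7)
    = 0.09333 × 0.8914 = 0.0832 m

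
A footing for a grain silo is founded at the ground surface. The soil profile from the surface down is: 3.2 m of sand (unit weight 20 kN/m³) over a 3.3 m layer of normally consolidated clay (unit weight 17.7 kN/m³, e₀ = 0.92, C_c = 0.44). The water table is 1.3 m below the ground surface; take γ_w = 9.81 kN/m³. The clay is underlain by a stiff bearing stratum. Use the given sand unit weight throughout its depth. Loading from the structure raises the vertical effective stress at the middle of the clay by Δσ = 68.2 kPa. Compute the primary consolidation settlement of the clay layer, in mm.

Mid-depth of clay below the ground surface: z = 3.2 + 3.3/2 = 4.85 m.
Total vertical stress at mid-clay: σ_v = 20×3.2 + 17.7×1.65 = 93.205 kPa.
Pore pressure: u = 9.81×(4.85 − 1.3) = 34.825 kPa.
Initial effective stress: σ'_0 = σ_v − u = 93.205 − 34.825 = 58.38 kPa.
Final effective stress: σ'_f = σ'_0 + Δσ = 58.38 + 68.2 = 126.58 kPa.
Normally consolidated clay, so the full stress increment lies on the virgin compression line:
S_c = C_c·H/(1+e₀)·log₁₀(σ'_f/σ'_0) = 0.44×3.3/(1+0.92)×log₁₀(126.58/58.38)
    = 0.75625 × 0.3361 = 0.2542 m

S_c ≈ 254 mm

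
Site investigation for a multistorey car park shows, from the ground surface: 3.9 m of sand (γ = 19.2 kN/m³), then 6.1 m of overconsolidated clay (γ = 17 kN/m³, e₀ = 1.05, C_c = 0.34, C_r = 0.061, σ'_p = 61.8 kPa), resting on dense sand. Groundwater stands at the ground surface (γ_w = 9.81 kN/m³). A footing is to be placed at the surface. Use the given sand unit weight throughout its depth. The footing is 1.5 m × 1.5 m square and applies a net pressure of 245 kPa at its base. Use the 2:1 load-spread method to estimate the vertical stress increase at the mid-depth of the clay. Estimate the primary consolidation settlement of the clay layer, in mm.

S_c ≈ 34.9 mm

Mid-depth of clay below the ground surface: z = 3.9 + 6.1/2 = 6.95 m.
Total vertical stress at mid-clay: σ_v = 19.2×3.9 + 17×3.05 = 126.73 kPa.
Pore pressure: u = 9.81×(6.95 − 0) = 68.18 kPa.
Initial effective stress: σ'_0 = σ_v − u = 126.73 − 68.18 = 58.55 kPa.
Stress increase at mid-clay by the 2:1 spreading method:
Δσ = qBL/((B+z)(L+z)) = 245×1.5×1.5/((1.5+6.95)(1.5+6.95)) = 7.7203 kPa
Final effective stress: σ'_f = 58.55 + 7.7203 = 66.27 kPa.
σ'_f = 66.27 > σ'_p = 61.8 kPa, so the stress path crosses the preconsolidation pressure — recompression up to σ'_p, then virgin compression beyond:
S_c = H/(1+e₀)·[C_r·log₁₀(σ'_p/σ'_0) + C_c·log₁₀(σ'_f/σ'_p)]
    = 6.1/2.05 × [0.061×log₁₀(61.8/58.55) + 0.34×log₁₀(66.27/61.8)]
    = 2.9756 × [0.0014312 + 0.010312] = 0.03494 m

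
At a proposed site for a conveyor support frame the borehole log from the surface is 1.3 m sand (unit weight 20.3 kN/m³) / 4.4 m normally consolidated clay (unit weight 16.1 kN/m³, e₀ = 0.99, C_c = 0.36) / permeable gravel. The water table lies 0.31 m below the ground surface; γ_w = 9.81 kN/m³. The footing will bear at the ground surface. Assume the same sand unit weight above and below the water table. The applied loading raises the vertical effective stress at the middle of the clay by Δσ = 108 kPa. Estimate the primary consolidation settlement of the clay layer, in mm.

Mid-depth of clay below the ground surface: z = 1.3 + 4.4/2 = 3.5 m.
Total vertical stress at mid-clay: σ_v = 20.3×1.3 + 16.1×2.2 = 61.81 kPa.
Pore pressure: u = 9.81×(3.5 − 0.31) = 31.294 kPa.
Initial effective stress: σ'_0 = σ_v − u = 61.81 − 31.294 = 30.516 kPa.
Final effective stress: σ'_f = σ'_0 + Δσ = 30.516 + 108 = 138.52 kPa.
Normally consolidated clay, so the full stress increment lies on the virgin compression line:
S_c = C_c·H/(1+e₀)·log₁₀(σ'_f/σ'_0) = 0.36×4.4/(1+0.99)×log₁₀(138.52/30.516)
    = 0.79598 × 0.65698 = 0.5229 m

S_c ≈ 523 mm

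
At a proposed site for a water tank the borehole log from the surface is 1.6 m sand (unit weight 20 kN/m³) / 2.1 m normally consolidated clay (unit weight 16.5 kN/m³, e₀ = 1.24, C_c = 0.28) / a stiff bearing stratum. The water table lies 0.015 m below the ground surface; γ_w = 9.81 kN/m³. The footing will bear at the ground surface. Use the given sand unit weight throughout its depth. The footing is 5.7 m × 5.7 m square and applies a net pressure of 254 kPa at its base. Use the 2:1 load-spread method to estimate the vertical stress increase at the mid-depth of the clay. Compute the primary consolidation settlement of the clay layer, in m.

Mid-depth of clay below the ground surface: z = 1.6 + 2.1/2 = 2.65 m.
Total vertical stress at mid-clay: σ_v = 20×1.6 + 16.5×1.05 = 49.325 kPa.
Pore pressure: u = 9.81×(2.65 − 0.015) = 25.849 kPa.
Initial effective stress: σ'_0 = σ_v − u = 49.325 − 25.849 = 23.476 kPa.
Stress increase at mid-clay by the 2:1 spreading method:
Δσ = qBL/((B+z)(L+z)) = 254×5.7×5.7/((5.7+2.65)(5.7+2.65)) = 118.36 kPa
Final effective stress: σ'_f = σ'_0 + Δσ = 23.476 + 118.36 = 141.84 kPa.
Normally consolidated clay, so the full stress increment lies on the virgin compression line:
S_c = C_c·H/(1+e₀)·log₁₀(σ'_f/σ'_0) = 0.28×2.1/(1+1.24)×log₁₀(141.84/23.476)
    = 0.2625 × 0.78117 = 0.2051 m

S_c ≈ 0.205 m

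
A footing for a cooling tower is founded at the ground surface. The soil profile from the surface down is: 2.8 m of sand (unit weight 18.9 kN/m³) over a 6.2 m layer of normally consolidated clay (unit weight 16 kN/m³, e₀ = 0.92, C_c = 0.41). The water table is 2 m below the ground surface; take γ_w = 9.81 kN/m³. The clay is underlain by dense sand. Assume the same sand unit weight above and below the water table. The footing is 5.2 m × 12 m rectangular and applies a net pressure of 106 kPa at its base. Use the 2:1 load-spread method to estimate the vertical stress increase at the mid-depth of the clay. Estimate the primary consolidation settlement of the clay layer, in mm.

S_c ≈ 240 mm

Mid-depth of clay below the ground surface: z = 2.8 + 6.2/2 = 5.9 m.
Total vertical stress at mid-clay: σ_v = 18.9×2.8 + 16×3.1 = 102.52 kPa.
Pore pressure: u = 9.81×(5.9 − 2) = 38.259 kPa.
Initial effective stress: σ'_0 = σ_v − u = 102.52 − 38.259 = 64.261 kPa.
Stress increase at mid-clay by the 2:1 spreading method:
Δσ = qBL/((B+z)(L+z)) = 106×5.2×12/((5.2+5.9)(12+5.9)) = 33.29 kPa
Final effective stress: σ'_f = σ'_0 + Δσ = 64.261 + 33.29 = 97.551 kPa.
Normally consolidated clay, so the full stress increment lies on the virgin compression line:
S_c = C_c·H/(1+e₀)·log₁₀(σ'_f/σ'_0) = 0.41×6.2/(1+0.92)×log₁₀(97.551/64.261)
    = 1.324 × 0.18128 = 0.24 m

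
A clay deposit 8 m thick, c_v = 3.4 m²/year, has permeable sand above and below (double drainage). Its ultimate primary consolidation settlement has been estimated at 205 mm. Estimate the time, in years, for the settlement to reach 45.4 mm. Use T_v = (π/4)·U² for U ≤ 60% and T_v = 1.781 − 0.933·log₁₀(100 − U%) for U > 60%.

t ≈ 0.181 years

Drainage path length: H_d = H/2 = 4 m (double drainage).
U = S(t)/S_ult = 45.4/205 = 0.2215.
U ≤ 60%: T_v = (π/4)·U² = (π/4)×0.22146² = 0.038521.
t = T_v·H_d²/c_v = 0.038521×4²/3.4 = 0.1813 years.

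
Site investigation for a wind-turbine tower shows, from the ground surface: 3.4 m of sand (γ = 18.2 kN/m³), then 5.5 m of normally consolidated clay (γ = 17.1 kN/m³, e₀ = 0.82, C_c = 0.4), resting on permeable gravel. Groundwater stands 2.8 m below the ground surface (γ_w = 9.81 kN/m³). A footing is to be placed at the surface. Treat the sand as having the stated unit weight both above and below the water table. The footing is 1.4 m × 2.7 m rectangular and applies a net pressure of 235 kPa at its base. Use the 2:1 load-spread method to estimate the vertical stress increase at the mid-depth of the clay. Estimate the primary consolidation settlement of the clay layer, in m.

Mid-depth of clay below the ground surface: z = 3.4 + 5.5/2 = 6.15 m.
Total vertical stress at mid-clay: σ_v = 18.2×3.4 + 17.1×2.75 = 108.91 kPa.
Pore pressure: u = 9.81×(6.15 − 2.8) = 32.864 kPa.
Initial effective stress: σ'_0 = σ_v − u = 108.91 − 32.864 = 76.046 kPa.
Stress increase at mid-clay by the 2:1 spreading method:
Δσ = qBL/((B+z)(L+z)) = 235×1.4×2.7/((1.4+6.15)(2.7+6.15)) = 13.294 kPa
Final effective stress: σ'_f = σ'_0 + Δσ = 76.046 + 13.294 = 89.34 kPa.
Normally consolidated clay, so the full stress increment lies on the virgin compression line:
S_c = C_c·H/(1+e₀)·log₁₀(σ'_f/σ'_0) = 0.4×5.5/(1+0.82)×log₁₀(89.34/76.046)
    = 1.2088 × 0.06997 = 0.08458 m

S_c ≈ 0.0846 m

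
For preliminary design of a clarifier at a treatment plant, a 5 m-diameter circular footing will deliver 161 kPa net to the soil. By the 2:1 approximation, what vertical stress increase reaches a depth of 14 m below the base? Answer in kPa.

Δσ_z ≈ 11.2 kPa

By the 2:1 method the load spreads at 1 horizontal : 2 vertical, so at depth z the loaded area has grown by z in each plan dimension:
Δσ ≈ qD²/(D+z)² = 161×5²/(5+14)² = 11.15 kPa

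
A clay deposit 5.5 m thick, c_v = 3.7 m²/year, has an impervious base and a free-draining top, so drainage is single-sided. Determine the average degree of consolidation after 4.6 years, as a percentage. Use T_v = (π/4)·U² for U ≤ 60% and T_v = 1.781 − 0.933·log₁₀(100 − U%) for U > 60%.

U ≈ 79.8 %

Drainage path length: H_d = H = 5.5 m (single drainage).
T_v = c_v·t/H_d² = 3.7×4.6/5.5² = 0.56264.
T_v = 0.56264 corresponds to the U > 60% branch:
U = 1 − 10^((1.781 − T_v)/0.933)/100 = 0.7978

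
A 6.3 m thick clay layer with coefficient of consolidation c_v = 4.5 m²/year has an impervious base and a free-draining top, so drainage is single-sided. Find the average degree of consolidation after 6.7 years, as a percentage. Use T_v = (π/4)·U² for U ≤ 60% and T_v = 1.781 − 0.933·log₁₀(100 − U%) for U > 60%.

Drainage path length: H_d = H = 6.3 m (single drainage).
T_v = c_v·t/H_d² = 4.5×6.7/6.3² = 0.75964.
T_v = 0.75964 corresponds to the U > 60% branch:
U = 1 − 10^((1.781 − T_v)/0.933)/100 = 0.8756

U ≈ 87.6 %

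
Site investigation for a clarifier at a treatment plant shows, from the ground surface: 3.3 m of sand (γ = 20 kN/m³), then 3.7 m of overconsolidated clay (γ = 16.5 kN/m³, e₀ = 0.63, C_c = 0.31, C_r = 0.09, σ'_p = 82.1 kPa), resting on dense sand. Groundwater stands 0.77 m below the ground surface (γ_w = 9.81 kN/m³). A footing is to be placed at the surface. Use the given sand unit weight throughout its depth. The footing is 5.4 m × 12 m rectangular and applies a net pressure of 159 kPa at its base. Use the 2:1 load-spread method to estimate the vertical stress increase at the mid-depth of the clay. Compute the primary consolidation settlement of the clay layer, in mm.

S_c ≈ 129 mm

Mid-depth of clay below the ground surface: z = 3.3 + 3.7/2 = 5.15 m.
Total vertical stress at mid-clay: σ_v = 20×3.3 + 16.5×1.85 = 96.525 kPa.
Pore pressure: u = 9.81×(5.15 − 0.77) = 42.968 kPa.
Initial effective stress: σ'_0 = σ_v − u = 96.525 − 42.968 = 53.557 kPa.
Stress increase at mid-clay by the 2:1 spreading method:
Δσ = qBL/((B+z)(L+z)) = 159×5.4×12/((5.4+5.15)(12+5.15)) = 56.945 kPa
Final effective stress: σ'_f = 53.557 + 56.945 = 110.5 kPa.
σ'_f = 110.5 > σ'_p = 82.1 kPa, so the stress path crosses the preconsolidation pressure — recompression up to σ'_p, then virgin compression beyond:
S_c = H/(1+e₀)·[C_r·log₁₀(σ'_p/σ'_0) + C_c·log₁₀(σ'_f/σ'_p)]
    = 3.7/1.63 × [0.09×log₁₀(82.1/53.557) + 0.31×log₁₀(110.5/82.1)]
    = 2.2699 × [0.016697 + 0.039996] = 0.1287 m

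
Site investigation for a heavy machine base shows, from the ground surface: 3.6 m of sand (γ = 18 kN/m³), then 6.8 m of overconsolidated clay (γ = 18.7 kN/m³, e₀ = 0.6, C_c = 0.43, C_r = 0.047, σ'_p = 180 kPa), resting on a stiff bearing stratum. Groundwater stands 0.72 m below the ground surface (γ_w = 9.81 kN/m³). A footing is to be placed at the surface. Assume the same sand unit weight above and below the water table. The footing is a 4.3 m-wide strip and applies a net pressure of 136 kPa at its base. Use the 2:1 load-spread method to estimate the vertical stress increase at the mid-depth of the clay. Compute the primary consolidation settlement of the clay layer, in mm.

S_c ≈ 49.8 mm

Mid-depth of clay below the ground surface: z = 3.6 + 6.8/2 = 7 m.
Total vertical stress at mid-clay: σ_v = 18×3.6 + 18.7×3.4 = 128.38 kPa.
Pore pressure: u = 9.81×(7 − 0.72) = 61.607 kPa.
Initial effective stress: σ'_0 = σ_v − u = 128.38 − 61.607 = 66.773 kPa.
Stress increase at mid-clay by the 2:1 spreading method:
Δσ = qB/(B+z) = 136×4.3/(4.3+7) = 51.752 kPa
Final effective stress: σ'_f = 66.773 + 51.752 = 118.53 kPa.
σ'_f = 118.53 ≤ σ'_p = 180 kPa, so the clay remains overconsolidated and only the recompression index applies:
S_c = C_r·H/(1+e₀)·log₁₀(σ'_f/σ'_0) = 0.047×6.8/1.6×log₁₀(118.53/66.773)
    = 0.19975 × 0.24923 = 0.04978 m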